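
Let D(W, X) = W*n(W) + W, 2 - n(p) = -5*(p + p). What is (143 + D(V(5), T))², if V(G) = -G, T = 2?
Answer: 142884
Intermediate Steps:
n(p) = 2 + 10*p (n(p) = 2 - (-5)*(p + p) = 2 - (-5)*2*p = 2 - (-10)*p = 2 + 10*p)
D(W, X) = W + W*(2 + 10*W) (D(W, X) = W*(2 + 10*W) + W = W + W*(2 + 10*W))
(143 + D(V(5), T))² = (143 + (-1*5)*(3 + 10*(-1*5)))² = (143 - 5*(3 + 10*(-5)))² = (143 - 5*(3 - 50))² = (143 - 5*(-47))² = (143 + 235)² = 378² = 142884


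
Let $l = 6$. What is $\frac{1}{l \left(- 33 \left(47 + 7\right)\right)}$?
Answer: $- \frac{1}{10692} \approx -9.3528 \cdot 10^{-5}$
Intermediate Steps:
$\frac{1}{l \left(- 33 \left(47 + 7\right)\right)} = \frac{1}{6 \left(- 33 \left(47 + 7\right)\right)} = \frac{1}{6 \left(\left(-33\right) 54\right)} = \frac{1}{6 \left(-1782\right)} = \frac{1}{-10692} = - \frac{1}{10692}$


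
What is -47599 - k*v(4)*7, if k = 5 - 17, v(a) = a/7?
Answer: -47551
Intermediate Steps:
v(a) = a/7 (v(a) = a*(1/7) = a/7)
k = -12
-47599 - k*v(4)*7 = -47599 - (-12*4/7)*7 = -47599 - (-48)*7/7 = -47599 - 1*(-48) = -47599 + 48 = -47551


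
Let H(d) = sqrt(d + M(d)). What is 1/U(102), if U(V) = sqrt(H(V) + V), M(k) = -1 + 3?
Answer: sqrt(2)/(2*sqrt(51 + sqrt(26))) ≈ 0.094408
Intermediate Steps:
M(k) = 2
H(d) = sqrt(2 + d) (H(d) = sqrt(d + 2) = sqrt(2 + d))
U(V) = sqrt(V + sqrt(2 + V)) (U(V) = sqrt(sqrt(2 + V) + V) = sqrt(V + sqrt(2 + V)))
1/U(102) = 1/(sqrt(102 + sqrt(2 + 102))) = 1/(sqrt(102 + sqrt(104))) = 1/(sqrt(102 + 2*sqrt(26))) = 1/sqrt(102 + 2*sqrt(26))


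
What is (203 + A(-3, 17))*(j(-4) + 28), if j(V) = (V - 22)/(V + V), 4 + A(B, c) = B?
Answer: 6125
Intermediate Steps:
A(B, c) = -4 + B
j(V) = (-22 + V)/(2*V) (j(V) = (-22 + V)/((2*V)) = (-22 + V)*(1/(2*V)) = (-22 + V)/(2*V))
(203 + A(-3, 17))*(j(-4) + 28) = (203 + (-4 - 3))*((½)*(-22 - 4)/(-4) + 28) = (203 - 7)*((½)*(-¼)*(-26) + 28) = 196*(13/4 + 28) = 196*(125/4) = 6125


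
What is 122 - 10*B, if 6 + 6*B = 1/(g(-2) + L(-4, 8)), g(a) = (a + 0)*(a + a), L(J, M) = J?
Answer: 1579/12 ≈ 131.58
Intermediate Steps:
g(a) = 2*a² (g(a) = a*(2*a) = 2*a²)
B = -23/24 (B = -1 + 1/(6*(2*(-2)² - 4)) = -1 + 1/(6*(2*4 - 4)) = -1 + 1/(6*(8 - 4)) = -1 + (⅙)/4 = -1 + (⅙)*(¼) = -1 + 1/24 = -23/24 ≈ -0.95833)
122 - 10*B = 122 - 10*(-23/24) = 122 + 115/12 = 1579/12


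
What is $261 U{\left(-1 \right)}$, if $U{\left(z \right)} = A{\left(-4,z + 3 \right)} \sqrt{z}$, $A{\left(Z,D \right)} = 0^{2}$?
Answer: $0$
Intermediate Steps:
$A{\left(Z,D \right)} = 0$
$U{\left(z \right)} = 0$ ($U{\left(z \right)} = 0 \sqrt{z} = 0$)
$261 U{\left(-1 \right)} = 261 \cdot 0 = 0$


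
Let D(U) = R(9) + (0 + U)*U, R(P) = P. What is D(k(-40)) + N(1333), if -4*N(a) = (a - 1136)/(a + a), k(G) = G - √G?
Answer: 16731619/10664 + 160*I*√10 ≈ 1569.0 + 505.96*I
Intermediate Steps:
D(U) = 9 + U² (D(U) = 9 + (0 + U)*U = 9 + U*U = 9 + U²)
N(a) = -(-1136 + a)/(8*a) (N(a) = -(a - 1136)/(4*(a + a)) = -(-1136 + a)/(4*(2*a)) = -(-1136 + a)*1/(2*a)/4 = -(-1136 + a)/(8*a))
D(k(-40)) + N(1333) = (9 + (-40 - √(-40))²) + (⅛)*(1136 - 1*1333)/1333 = (9 + (-40 - 2*I*√10)²) + (⅛)*(1/1333)*(1136 - 1333) = (9 + (-40 - 2*I*√10)²) + (⅛)*(1/1333)*(-197) = (9 + (-40 - 2*I*√10)²) - 197/10664 = 95779/10664 + (-40 - 2*I*√10)²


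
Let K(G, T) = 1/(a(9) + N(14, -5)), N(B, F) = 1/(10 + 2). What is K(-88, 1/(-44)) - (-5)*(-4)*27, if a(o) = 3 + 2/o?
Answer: -64224/119 ≈ -539.70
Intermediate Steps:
N(B, F) = 1/12
K(G, T) = 36/119 (K(G, T) = 1/((3 + 2/9) + 1/12) = 1/(29/9 + 1/12) = 1/(119/36) = 36/119)
K(-88, 1/(-44)) - (-5)*(-4)*27 = 36/119 - (-5)*(-4)*27 = 36/119 - 5*4*27 = 36/119 - 20*27 = 36/119 - 540 = -64224/119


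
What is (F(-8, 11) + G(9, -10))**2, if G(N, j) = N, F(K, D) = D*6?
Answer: 5625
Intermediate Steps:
F(K, D) = 6*D
(F(-8, 11) + G(9, -10))**2 = (6*11 + 9)**2 = (66 + 9)**2 = 75**2 = 5625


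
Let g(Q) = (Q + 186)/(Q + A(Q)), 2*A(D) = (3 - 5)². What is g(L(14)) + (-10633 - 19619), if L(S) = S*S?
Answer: -2994757/99 ≈ -30250.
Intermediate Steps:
A(D) = 2 (A(D) = (3 - 5)²/2 = (½)*(-2)² = (½)*4 = 2)
L(S) = S²
g(Q) = (186 + Q)/(2 + Q) (g(Q) = (Q + 186)/(Q + 2) = (186 + Q)/(2 + Q))
g(L(14)) + (-10633 - 19619) = (186 + 14²)/(2 + 14²) + (-10633 - 19619) = (186 + 196)/(2 + 196) - 30252 = 382/198 - 30252 = (1/198)*382 - 30252 = 191/99 - 30252 = -2994757/99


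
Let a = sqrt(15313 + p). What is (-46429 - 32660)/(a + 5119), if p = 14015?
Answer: -404856591/26174833 + 316356*sqrt(1833)/26174833 ≈ -14.950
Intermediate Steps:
a = 4*sqrt(1833) (a = sqrt(15313 + 14015) = sqrt(29328) = 4*sqrt(1833) ≈ 171.25)
(-46429 - 32660)/(a + 5119) = (-46429 - 32660)/(4*sqrt(1833) + 5119) = -79089/(5119 + 4*sqrt(1833))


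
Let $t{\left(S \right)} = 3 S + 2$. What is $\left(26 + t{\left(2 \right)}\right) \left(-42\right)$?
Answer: $-1428$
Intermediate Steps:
$t{\left(S \right)} = 2 + 3 S$
$\left(26 + t{\left(2 \right)}\right) \left(-42\right) = \left(26 + \left(2 + 3 \cdot 2\right)\right) \left(-42\right) = \left(26 + \left(2 + 6\right)\right) \left(-42\right) = \left(26 + 8\right) \left(-42\right) = 34 \left(-42\right) = -1428$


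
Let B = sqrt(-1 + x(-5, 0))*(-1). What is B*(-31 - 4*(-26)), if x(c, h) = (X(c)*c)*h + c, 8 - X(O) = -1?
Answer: -73*I*sqrt(6) ≈ -178.81*I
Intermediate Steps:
X(O) = 9 (X(O) = 8 - 1*(-1) = 8 + 1 = 9)
x(c, h) = c + 9*c*h (x(c, h) = (9*c)*h + c = 9*c*h + c = c + 9*c*h)
B = -I*sqrt(6) (B = sqrt(-1 - 5*(1 + 9*0))*(-1) = sqrt(-1 - 5*(1 + 0))*(-1) = sqrt(-1 - 5*1)*(-1) = sqrt(-1 - 5)*(-1) = sqrt(-6)*(-1) = (I*sqrt(6))*(-1) = -I*sqrt(6) ≈ -2.4495*I)
B*(-31 - 4*(-26)) = (-I*sqrt(6))*(-31 - 4*(-26)) = (-I*sqrt(6))*(-31 + 104) = -I*sqrt(6)*73 = -73*I*sqrt(6)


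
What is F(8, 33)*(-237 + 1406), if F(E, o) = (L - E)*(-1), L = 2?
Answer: 7014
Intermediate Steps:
F(E, o) = -2 + E (F(E, o) = (2 - E)*(-1) = -2 + E)
F(8, 33)*(-237 + 1406) = (-2 + 8)*(-237 + 1406) = 6*1169 = 7014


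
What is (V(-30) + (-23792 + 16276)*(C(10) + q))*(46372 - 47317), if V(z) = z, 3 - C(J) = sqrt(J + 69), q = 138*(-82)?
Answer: -80351911710 - 7102620*sqrt(79) ≈ -8.0415e+10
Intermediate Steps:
q = -11316
C(J) = 3 - sqrt(69 + J) (C(J) = 3 - sqrt(J + 69) = 3 - sqrt(69 + J))
(V(-30) + (-23792 + 16276)*(C(10) + q))*(46372 - 47317) = (-30 + (-23792 + 16276)*((3 - sqrt(69 + 10)) - 11316))*(46372 - 47317) = (-30 - 7516*((3 - sqrt(79)) - 11316))*(-945) = (-30 - 7516*(-11313 - sqrt(79)))*(-945) = (-30 + (85028508 + 7516*sqrt(79)))*(-945) = (85028478 + 7516*sqrt(79))*(-945) = -80351911710 - 7102620*sqrt(79)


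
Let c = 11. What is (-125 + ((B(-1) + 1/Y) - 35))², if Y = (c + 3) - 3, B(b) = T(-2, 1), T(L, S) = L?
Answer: 3171961/121 ≈ 26215.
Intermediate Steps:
B(b) = -2
Y = 11 (Y = (11 + 3) - 3 = 14 - 3 = 11)
(-125 + ((B(-1) + 1/Y) - 35))² = (-125 + ((-2 + 1/11) - 35))² = (-125 + (-21/11 - 35))² = (-125 - 406/11)² = (-1781/11)² = 3171961/121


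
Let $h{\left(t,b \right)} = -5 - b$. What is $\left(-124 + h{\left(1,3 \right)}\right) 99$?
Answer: $-13068$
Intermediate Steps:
$\left(-124 + h{\left(1,3 \right)}\right) 99 = \left(-124 - 8\right) 99 = \left(-132\right) 99 = -13068$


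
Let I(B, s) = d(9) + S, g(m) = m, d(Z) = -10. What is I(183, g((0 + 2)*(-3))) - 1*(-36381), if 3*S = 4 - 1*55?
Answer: 36354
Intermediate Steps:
S = -17 (S = (4 - 1*55)/3 = (4 - 55)/3 = (1/3)*(-51) = -17)
I(B, s) = -27 (I(B, s) = -10 - 17 = -27)
I(183, g((0 + 2)*(-3))) - 1*(-36381) = -27 - 1*(-36381) = -27 + 36381 = 36354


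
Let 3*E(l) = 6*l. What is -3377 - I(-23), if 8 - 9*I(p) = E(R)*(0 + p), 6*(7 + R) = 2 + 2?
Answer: -90329/27 ≈ -3345.5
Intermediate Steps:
R = -19/3 (R = -7 + (2 + 2)/6 = -7 + (⅙)*4 = -7 + ⅔ = -19/3 ≈ -6.3333)
E(l) = 2*l (E(l) = (6*l)/3 = 2*l)
I(p) = 8/9 + 38*p/27 (I(p) = 8/9 - 2*(-19/3)*(0 + p)/9 = 8/9 - (-38)*p/27 = 8/9 + 38*p/27)
-3377 - I(-23) = -3377 - (8/9 + (38/27)*(-23)) = -3377 - (8/9 - 874/27) = -3377 - 1*(-850/27) = -3377 + 850/27 = -90329/27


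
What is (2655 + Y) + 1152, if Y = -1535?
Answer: 2272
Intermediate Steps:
(2655 + Y) + 1152 = (2655 - 1535) + 1152 = 1120 + 1152 = 2272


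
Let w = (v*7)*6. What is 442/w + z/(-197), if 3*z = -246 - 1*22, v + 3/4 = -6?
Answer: -123496/111699 ≈ -1.1056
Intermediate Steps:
v = -27/4 (v = -3/4 - 6 = -27/4 ≈ -6.7500)
z = -268/3 (z = (-246 - 1*22)/3 = (-246 - 22)/3 = (1/3)*(-268) = -268/3 ≈ -89.333)
w = -567/2 (w = -27/4*7*6 = -189/4*6 = -567/2 ≈ -283.50)
442/w + z/(-197) = 442/(-567/2) - 268/3/(-197) = 442*(-2/567) - 268/3*(-1/197) = -884/567 + 268/591 = -123496/111699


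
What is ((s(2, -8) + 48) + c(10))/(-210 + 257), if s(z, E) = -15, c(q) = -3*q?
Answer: 3/47 ≈ 0.063830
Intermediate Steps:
((s(2, -8) + 48) + c(10))/(-210 + 257) = ((-15 + 48) - 3*10)/(-210 + 257) = (33 - 30)/47 = 3*(1/47) = 3/47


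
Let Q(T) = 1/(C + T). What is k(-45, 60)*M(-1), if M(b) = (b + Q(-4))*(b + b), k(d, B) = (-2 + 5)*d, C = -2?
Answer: -315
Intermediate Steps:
Q(T) = 1/(-2 + T)
k(d, B) = 3*d
M(b) = 2*b*(-⅙ + b) (M(b) = (b + 1/(-2 - 4))*(b + b) = (b + 1/(-6))*(2*b) = (b - ⅙)*(2*b) = (-⅙ + b)*(2*b) = 2*b*(-⅙ + b))
k(-45, 60)*M(-1) = (3*(-45))*((⅓)*(-1)*(-1 + 6*(-1))) = -45*(-1)*(-1 - 6) = -45*(-1)*(-7) = -135*7/3 = -315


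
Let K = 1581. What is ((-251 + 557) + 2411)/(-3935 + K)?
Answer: -247/214 ≈ -1.1542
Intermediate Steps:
((-251 + 557) + 2411)/(-3935 + K) = ((-251 + 557) + 2411)/(-3935 + 1581) = (306 + 2411)/(-2354) = 2717*(-1/2354) = -247/214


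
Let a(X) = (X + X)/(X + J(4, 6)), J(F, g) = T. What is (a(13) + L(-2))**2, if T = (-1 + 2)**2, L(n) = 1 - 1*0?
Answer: 400/49 ≈ 8.1633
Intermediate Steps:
L(n) = 1 (L(n) = 1 + 0 = 1)
T = 1 (T = 1**2 = 1)
J(F, g) = 1
a(X) = 2*X/(1 + X) (a(X) = (X + X)/(X + 1) = (2*X)/(1 + X) = 2*X/(1 + X))
(a(13) + L(-2))**2 = (2*13/(1 + 13) + 1)**2 = (2*13/14 + 1)**2 = (2*13*(1/14) + 1)**2 = (13/7 + 1)**2 = (20/7)**2 = 400/49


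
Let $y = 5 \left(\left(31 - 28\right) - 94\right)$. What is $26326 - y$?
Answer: $26781$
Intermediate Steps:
$y = -455$ ($y = 5 \left(\left(31 - 28\right) - 94\right) = 5 \left(3 - 94\right) = 5 \left(-91\right) = -455$)
$26326 - y = 26326 - -455 = 26326 + 455 = 26781$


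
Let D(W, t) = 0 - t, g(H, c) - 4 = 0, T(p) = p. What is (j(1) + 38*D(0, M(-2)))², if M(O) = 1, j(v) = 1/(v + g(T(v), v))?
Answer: 35721/25 ≈ 1428.8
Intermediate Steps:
g(H, c) = 4 (g(H, c) = 4 + 0 = 4)
j(v) = 1/(4 + v) (j(v) = 1/(v + 4) = 1/(4 + v))
D(W, t) = -t
(j(1) + 38*D(0, M(-2)))² = (1/(4 + 1) + 38*(-1*1))² = (1/5 + 38*(-1))² = (⅕ - 38)² = (-189/5)² = 35721/25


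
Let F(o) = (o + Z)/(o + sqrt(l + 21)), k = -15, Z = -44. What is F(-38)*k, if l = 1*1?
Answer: -7790/237 - 205*sqrt(22)/237 ≈ -36.926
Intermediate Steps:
l = 1
F(o) = (-44 + o)/(o + sqrt(22)) (F(o) = (o - 44)/(o + sqrt(1 + 21)) = (-44 + o)/(o + sqrt(22)))
F(-38)*k = ((-44 - 38)/(-38 + sqrt(22)))*(-15) = (-82/(-38 + sqrt(22)))*(-15) = -82/(-38 + sqrt(22))*(-15) = 1230/(-38 + sqrt(22))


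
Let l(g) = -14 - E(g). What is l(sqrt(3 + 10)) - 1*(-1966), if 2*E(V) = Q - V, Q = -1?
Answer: 3905/2 + sqrt(13)/2 ≈ 1954.3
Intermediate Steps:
E(V) = -1/2 - V/2 (E(V) = (-1 - V)/2 = -1/2 - V/2)
l(g) = -27/2 + g/2 (l(g) = -14 - (-1/2 - g/2) = -14 + (1/2 + g/2) = -27/2 + g/2)
l(sqrt(3 + 10)) - 1*(-1966) = (-27/2 + sqrt(3 + 10)/2) - 1*(-1966) = (-27/2 + sqrt(13)/2) + 1966 = 3905/2 + sqrt(13)/2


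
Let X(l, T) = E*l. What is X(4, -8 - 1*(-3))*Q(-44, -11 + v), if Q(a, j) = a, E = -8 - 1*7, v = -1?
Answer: 2640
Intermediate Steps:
E = -15 (E = -8 - 7 = -15)
X(l, T) = -15*l
X(4, -8 - 1*(-3))*Q(-44, -11 + v) = -15*4*(-44) = -60*(-44) = 2640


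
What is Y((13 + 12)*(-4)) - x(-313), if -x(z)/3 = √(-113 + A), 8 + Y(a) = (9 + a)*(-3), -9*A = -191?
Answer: 265 + I*√826 ≈ 265.0 + 28.74*I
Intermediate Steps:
A = 191/9 (A = -⅑*(-191) = 191/9 ≈ 21.222)
Y(a) = -35 - 3*a (Y(a) = -8 + (9 + a)*(-3) = -8 + (-27 - 3*a) = -35 - 3*a)
x(z) = -I*√826 (x(z) = -3*√(-113 + 191/9) = -I*√826)
Y((13 + 12)*(-4)) - x(-313) = (-35 - 3*(13 + 12)*(-4)) - (-1)*I*√826 = (-35 - 75*(-4)) + I*√826 = (-35 - 3*(-100)) + I*√826 = (-35 + 300) + I*√826 = 265 + I*√826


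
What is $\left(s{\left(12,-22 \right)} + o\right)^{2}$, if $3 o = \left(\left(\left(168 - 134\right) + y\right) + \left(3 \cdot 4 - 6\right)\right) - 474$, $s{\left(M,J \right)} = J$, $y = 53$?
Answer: $22201$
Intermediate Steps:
$o = -127$ ($o = \frac{\left(\left(\left(168 - 134\right) + 53\right) + \left(3 \cdot 4 - 6\right)\right) - 474}{3} = \frac{\left(\left(34 + 53\right) + \left(12 - 6\right)\right) - 474}{3} = \frac{\left(87 + 6\right) - 474}{3} = \frac{93 - 474}{3} = \frac{1}{3} \left(-381\right) = -127$)
$\left(s{\left(12,-22 \right)} + o\right)^{2} = \left(-22 - 127\right)^{2} = \left(-149\right)^{2} = 22201$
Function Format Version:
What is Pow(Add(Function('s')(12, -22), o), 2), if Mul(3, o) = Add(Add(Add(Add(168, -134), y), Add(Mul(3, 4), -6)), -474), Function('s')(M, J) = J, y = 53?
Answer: 22201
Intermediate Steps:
o = -127 (o = Mul(Rational(1, 3), Add(Add(Add(Add(168, -134), 53), Add(Mul(3, 4), -6)), -474)) = Mul(Rational(1, 3), Add(Add(Add(34, 53), Add(12, -6)), -474)) = Mul(Rational(1, 3), Add(Add(87, 6), -474)) = Mul(Rational(1, 3), Add(93, -474)) = Mul(Rational(1, 3), -381) = -127)
Pow(Add(Function('s')(12, -22), o), 2) = Pow(Add(-22, -127), 2) = Pow(-149, 2) = 22201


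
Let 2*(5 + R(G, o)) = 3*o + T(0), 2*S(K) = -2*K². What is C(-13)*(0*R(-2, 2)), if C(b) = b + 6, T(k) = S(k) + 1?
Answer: 0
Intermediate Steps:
S(K) = -K² (S(K) = (-2*K²)/2 = -K²)
T(k) = 1 - k² (T(k) = -k² + 1 = 1 - k²)
R(G, o) = -9/2 + 3*o/2 (R(G, o) = -5 + (3*o + (1 - 1*0²))/2 = -5 + (3*o + (1 - 1*0))/2 = -5 + (3*o + (1 + 0))/2 = -5 + (3*o + 1)/2 = -5 + (1 + 3*o)/2 = -5 + (½ + 3*o/2) = -9/2 + 3*o/2)
C(b) = 6 + b
C(-13)*(0*R(-2, 2)) = (6 - 13)*(0*(-9/2 + (3/2)*2)) = -0*(-9/2 + 3) = -0*(-3)/2 = -7*0 = 0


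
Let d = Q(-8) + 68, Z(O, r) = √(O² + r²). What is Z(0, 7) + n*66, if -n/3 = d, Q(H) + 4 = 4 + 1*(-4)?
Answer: -12665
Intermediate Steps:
Q(H) = -4 (Q(H) = -4 + (4 + 1*(-4)) = -4 + (4 - 4) = -4 + 0 = -4)
d = 64 (d = -4 + 68 = 64)
n = -192 (n = -3*64 = -192)
Z(0, 7) + n*66 = √(0² + 7²) - 192*66 = √(0 + 49) - 12672 = √49 - 12672 = 7 - 12672 = -12665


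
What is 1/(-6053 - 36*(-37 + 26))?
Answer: -1/5657 ≈ -0.00017677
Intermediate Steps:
1/(-6053 - 36*(-37 + 26)) = 1/(-6053 - 36*(-11)) = 1/(-6053 + 396) = 1/(-5657) = -1/5657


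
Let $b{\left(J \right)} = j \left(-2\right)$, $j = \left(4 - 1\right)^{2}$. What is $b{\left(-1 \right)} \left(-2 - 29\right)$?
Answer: $558$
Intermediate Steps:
$j = 9$ ($j = 3^{2} = 9$)
$b{\left(J \right)} = -18$ ($b{\left(J \right)} = 9 \left(-2\right) = -18$)
$b{\left(-1 \right)} \left(-2 - 29\right) = - 18 \left(-2 - 29\right) = \left(-18\right) \left(-31\right) = 558$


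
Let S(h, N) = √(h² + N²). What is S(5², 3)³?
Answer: 634*√634 ≈ 15964.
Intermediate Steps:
S(h, N) = √(N² + h²)
S(5², 3)³ = (√(3² + (5²)²))³ = (√(9 + 25²))³ = (√(9 + 625))³ = (√634)³ = 634*√634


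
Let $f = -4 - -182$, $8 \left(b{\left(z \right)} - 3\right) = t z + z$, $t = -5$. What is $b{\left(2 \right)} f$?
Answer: $356$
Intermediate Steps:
$b{\left(z \right)} = 3 - \frac{z}{2}$ ($b{\left(z \right)} = 3 + \frac{- 5 z + z}{8} = 3 + \frac{\left(-4\right) z}{8} = 3 - \frac{z}{2}$)
$f = 178$ ($f = -4 + 182 = 178$)
$b{\left(2 \right)} f = \left(3 - 1\right) 178 = 2 \cdot 178 = 356$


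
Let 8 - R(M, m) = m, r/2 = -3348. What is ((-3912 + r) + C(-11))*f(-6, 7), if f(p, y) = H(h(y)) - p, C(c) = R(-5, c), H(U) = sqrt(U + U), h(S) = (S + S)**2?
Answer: -63534 - 148246*sqrt(2) ≈ -2.7319e+5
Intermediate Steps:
r = -6696 (r = 2*(-3348) = -6696)
R(M, m) = 8 - m
h(S) = 4*S**2 (h(S) = (2*S)**2 = 4*S**2)
H(U) = sqrt(2)*sqrt(U) (H(U) = sqrt(2*U) = sqrt(2)*sqrt(U))
C(c) = 8 - c
f(p, y) = -p + 2*sqrt(2)*sqrt(y**2) (f(p, y) = sqrt(2)*sqrt(4*y**2) - p = sqrt(2)*(2*sqrt(y**2)) - p = 2*sqrt(2)*sqrt(y**2) - p = -p + 2*sqrt(2)*sqrt(y**2))
((-3912 + r) + C(-11))*f(-6, 7) = ((-3912 - 6696) + (8 - 1*(-11)))*(-1*(-6) + 2*sqrt(2)*sqrt(7**2)) = (-10608 + (8 + 11))*(6 + 2*sqrt(2)*sqrt(49)) = (-10608 + 19)*(6 + 2*sqrt(2)*7) = -10589*(6 + 14*sqrt(2)) = -63534 - 148246*sqrt(2)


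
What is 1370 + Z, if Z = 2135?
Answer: 3505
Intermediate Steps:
1370 + Z = 1370 + 2135 = 3505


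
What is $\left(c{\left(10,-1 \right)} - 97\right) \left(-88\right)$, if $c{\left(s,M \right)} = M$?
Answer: $8624$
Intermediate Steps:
$\left(c{\left(10,-1 \right)} - 97\right) \left(-88\right) = \left(-1 - 97\right) \left(-88\right) = \left(-98\right) \left(-88\right) = 8624$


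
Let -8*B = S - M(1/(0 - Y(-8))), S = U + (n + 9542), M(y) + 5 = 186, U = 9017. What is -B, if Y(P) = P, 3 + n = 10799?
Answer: 14587/4 ≈ 3646.8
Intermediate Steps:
n = 10796 (n = -3 + 10799 = 10796)
M(y) = 181 (M(y) = -5 + 186 = 181)
S = 29355 (S = 9017 + (10796 + 9542) = 9017 + 20338 = 29355)
B = -14587/4 (B = -(29355 - 1*181)/8 = -(29355 - 181)/8 = -1/8*29174 = -14587/4 ≈ -3646.8)
-B = -1*(-14587/4) = 14587/4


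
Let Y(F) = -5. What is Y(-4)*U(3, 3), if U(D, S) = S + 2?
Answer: -25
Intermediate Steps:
U(D, S) = 2 + S
Y(-4)*U(3, 3) = -5*(2 + 3) = -5*5 = -25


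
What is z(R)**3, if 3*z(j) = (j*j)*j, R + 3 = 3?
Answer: 0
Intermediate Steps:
R = 0 (R = -3 + 3 = 0)
z(j) = j**3/3 (z(j) = ((j*j)*j)/3 = (j**2*j)/3 = j**3/3)
z(R)**3 = ((1/3)*0**3)**3 = ((1/3)*0)**3 = 0**3 = 0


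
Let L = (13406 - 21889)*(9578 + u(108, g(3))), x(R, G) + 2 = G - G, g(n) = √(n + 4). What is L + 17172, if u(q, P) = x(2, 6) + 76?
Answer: -81860744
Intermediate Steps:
g(n) = √(4 + n)
x(R, G) = -2 (x(R, G) = -2 + (G - G) = -2 + 0 = -2)
u(q, P) = 74 (u(q, P) = -2 + 76 = 74)
L = -81877916 (L = (13406 - 21889)*(9578 + 74) = -8483*9652 = -81877916)
L + 17172 = -81877916 + 17172 = -81860744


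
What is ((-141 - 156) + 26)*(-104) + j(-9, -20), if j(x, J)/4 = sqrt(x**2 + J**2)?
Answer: 28184 + 4*sqrt(481) ≈ 28272.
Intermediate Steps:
j(x, J) = 4*sqrt(J**2 + x**2) (j(x, J) = 4*sqrt(x**2 + J**2) = 4*sqrt(J**2 + x**2))
((-141 - 156) + 26)*(-104) + j(-9, -20) = ((-141 - 156) + 26)*(-104) + 4*sqrt((-20)**2 + (-9)**2) = (-297 + 26)*(-104) + 4*sqrt(400 + 81) = -271*(-104) + 4*sqrt(481) = 28184 + 4*sqrt(481)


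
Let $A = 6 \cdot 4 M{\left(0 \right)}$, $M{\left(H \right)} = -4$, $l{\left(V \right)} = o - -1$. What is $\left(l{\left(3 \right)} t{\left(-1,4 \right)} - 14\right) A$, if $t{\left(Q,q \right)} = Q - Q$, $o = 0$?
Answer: $1344$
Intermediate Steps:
$t{\left(Q,q \right)} = 0$
$l{\left(V \right)} = 1$ ($l{\left(V \right)} = 0 - -1 = 0 + 1 = 1$)
$A = -96$ ($A = 6 \cdot 4 \left(-4\right) = 24 \left(-4\right) = -96$)
$\left(l{\left(3 \right)} t{\left(-1,4 \right)} - 14\right) A = \left(1 \cdot 0 - 14\right) \left(-96\right) = \left(0 - 14\right) \left(-96\right) = \left(-14\right) \left(-96\right) = 1344$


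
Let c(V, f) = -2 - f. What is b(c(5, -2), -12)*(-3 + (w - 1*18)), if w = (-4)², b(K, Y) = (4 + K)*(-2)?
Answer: 40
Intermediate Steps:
b(K, Y) = -8 - 2*K
w = 16
b(c(5, -2), -12)*(-3 + (w - 1*18)) = (-8 - 2*(-2 - 1*(-2)))*(-3 + (16 - 1*18)) = (-8 - 2*(-2 + 2))*(-3 + (16 - 18)) = (-8 - 2*0)*(-3 - 2) = (-8 + 0)*(-5) = -8*(-5) = 40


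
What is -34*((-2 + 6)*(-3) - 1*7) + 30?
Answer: 676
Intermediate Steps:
-34*((-2 + 6)*(-3) - 1*7) + 30 = -34*(4*(-3) - 7) + 30 = -34*(-12 - 7) + 30 = -34*(-19) + 30 = 646 + 30 = 676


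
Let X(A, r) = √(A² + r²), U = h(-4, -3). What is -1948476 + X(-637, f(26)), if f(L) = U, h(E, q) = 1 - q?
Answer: -1948476 + √405785 ≈ -1.9478e+6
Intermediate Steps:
U = 4 (U = 1 - 1*(-3) = 1 + 3 = 4)
f(L) = 4
-1948476 + X(-637, f(26)) = -1948476 + √((-637)² + 4²) = -1948476 + √(405769 + 16) = -1948476 + √405785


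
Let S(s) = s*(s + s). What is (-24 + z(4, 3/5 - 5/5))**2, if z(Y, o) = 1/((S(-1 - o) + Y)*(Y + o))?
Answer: 2585824201/4511376 ≈ 573.18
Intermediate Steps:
S(s) = 2*s**2 (S(s) = s*(2*s) = 2*s**2)
z(Y, o) = 1/((Y + o)*(Y + 2*(-1 - o)**2)) (z(Y, o) = 1/((2*(-1 - o)**2 + Y)*(Y + o)) = 1/((Y + 2*(-1 - o)**2)*(Y + o)) = 1/((Y + o)*(Y + 2*(-1 - o)**2)))
(-24 + z(4, 3/5 - 5/5))**2 = (-24 + 1/(4**2 + 4*(3/5 - 5/5) + 2*4*(1 + (3/5 - 5/5))**2 + 2*(3/5 - 5/5)*(1 + (3/5 - 5/5))**2))**2 = (-24 + 1/(16 + 4*(3*(1/5) - 5*1/5) + 2*4*(1 + (3*(1/5) - 5*1/5))**2 + 2*(3*(1/5) - 5*1/5)*(1 + (3*(1/5) - 5*1/5))**2))**2 = (-24 + 1/(16 + 4*(3/5 - 1) + 2*4*(1 + (3/5 - 1))**2 + 2*(3/5 - 1)*(1 + (3/5 - 1))**2))**2 = (-24 + 1/(16 + 4*(-2/5) + 2*4*(1 - 2/5)**2 + 2*(-2/5)*(1 - 2/5)**2))**2 = (-24 + 1/(16 - 8/5 + 2*4*(3/5)**2 + 2*(-2/5)*(3/5)**2))**2 = (-24 + 1/(16 - 8/5 + 2*4*(9/25) + 2*(-2/5)*(9/25)))**2 = (-24 + 1/(16 - 8/5 + 72/25 - 36/125))**2 = (-24 + 1/(2124/125))**2 = (-24 + 125/2124)**2 = (-50851/2124)**2 = 2585824201/4511376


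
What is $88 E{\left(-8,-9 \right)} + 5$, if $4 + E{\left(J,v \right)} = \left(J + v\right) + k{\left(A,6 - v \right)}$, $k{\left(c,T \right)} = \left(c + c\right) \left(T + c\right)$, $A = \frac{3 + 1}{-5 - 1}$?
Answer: $- \frac{31723}{9} \approx -3524.8$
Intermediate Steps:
$A = - \frac{2}{3}$ ($A = \frac{4}{-6} = 4 \left(- \frac{1}{6}\right) = - \frac{2}{3} \approx -0.66667$)
$k{\left(c,T \right)} = 2 c \left(T + c\right)$
$E{\left(J,v \right)} = - \frac{100}{9} + J + \frac{7 v}{3}$ ($E{\left(J,v \right)} = -4 + \left(\left(J + v\right) + 2 \left(- \frac{2}{3}\right) \left(\left(6 - v\right) - \frac{2}{3}\right)\right) = -4 + \left(\left(J + v\right) + 2 \left(- \frac{2}{3}\right) \left(\frac{16}{3} - v\right)\right) = -4 + \left(\left(J + v\right) + \left(- \frac{64}{9} + \frac{4 v}{3}\right)\right) = -4 + \left(- \frac{64}{9} + J + \frac{7 v}{3}\right) = - \frac{100}{9} + J + \frac{7 v}{3}$)
$88 E{\left(-8,-9 \right)} + 5 = 88 \left(- \frac{100}{9} - 8 + \frac{7}{3} \left(-9\right)\right) + 5 = 88 \left(- \frac{100}{9} - 8 - 21\right) + 5 = 88 \left(- \frac{361}{9}\right) + 5 = - \frac{31768}{9} + 5 = - \frac{31723}{9}$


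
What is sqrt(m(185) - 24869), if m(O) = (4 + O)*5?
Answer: 2*I*sqrt(5981) ≈ 154.67*I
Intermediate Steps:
m(O) = 20 + 5*O
sqrt(m(185) - 24869) = sqrt((20 + 5*185) - 24869) = sqrt((20 + 925) - 24869) = sqrt(945 - 24869) = sqrt(-23924) = 2*I*sqrt(5981)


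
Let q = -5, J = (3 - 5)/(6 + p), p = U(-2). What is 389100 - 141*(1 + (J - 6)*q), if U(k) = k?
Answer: 768753/2 ≈ 3.8438e+5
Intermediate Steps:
p = -2
J = -1/2 (J = (3 - 5)/(6 - 2) = -2/4 = -2*1/4 = -1/2 ≈ -0.50000)
389100 - 141*(1 + (J - 6)*q) = 389100 - 141*(1 + (-1/2 - 6)*(-5)) = 389100 - 141*(1 - 13/2*(-5)) = 389100 - 141*(1 + 65/2) = 389100 - 141*67/2 = 389100 - 1*9447/2 = 389100 - 9447/2 = 768753/2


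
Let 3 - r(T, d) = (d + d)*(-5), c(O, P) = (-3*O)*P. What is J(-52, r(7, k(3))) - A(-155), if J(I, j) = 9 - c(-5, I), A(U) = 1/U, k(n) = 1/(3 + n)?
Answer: 122296/155 ≈ 789.01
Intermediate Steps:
c(O, P) = -3*O*P
r(T, d) = 3 + 10*d (r(T, d) = 3 - (d + d)*(-5) = 3 - 2*d*(-5) = 3 - (-10)*d = 3 + 10*d)
J(I, j) = 9 - 15*I (J(I, j) = 9 - (-3)*(-5)*I = 9 - 15*I)
J(-52, r(7, k(3))) - A(-155) = (9 - 15*(-52)) - 1/(-155) = (9 + 780) - 1*(-1/155) = 789 + 1/155 = 122296/155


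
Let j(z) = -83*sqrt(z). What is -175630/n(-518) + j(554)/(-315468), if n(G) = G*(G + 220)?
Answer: -12545/11026 + 83*sqrt(554)/315468 ≈ -1.1316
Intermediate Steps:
n(G) = G*(220 + G)
-175630/n(-518) + j(554)/(-315468) = -175630*(-1/(518*(220 - 518))) - 83*sqrt(554)/(-315468) = -175630/((-518*(-298))) - 83*sqrt(554)*(-1/315468) = -175630/154364 + 83*sqrt(554)/315468 = -175630*1/154364 + 83*sqrt(554)/315468 = -12545/11026 + 83*sqrt(554)/315468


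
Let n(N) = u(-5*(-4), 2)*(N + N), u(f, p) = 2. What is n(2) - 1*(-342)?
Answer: 350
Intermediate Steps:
n(N) = 4*N (n(N) = 2*(N + N) = 2*(2*N) = 4*N)
n(2) - 1*(-342) = 4*2 - 1*(-342) = 8 + 342 = 350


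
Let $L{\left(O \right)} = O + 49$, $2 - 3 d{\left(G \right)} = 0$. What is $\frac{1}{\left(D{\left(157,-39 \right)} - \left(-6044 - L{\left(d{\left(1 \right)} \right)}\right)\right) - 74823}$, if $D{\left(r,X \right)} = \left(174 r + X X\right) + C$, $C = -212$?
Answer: $- \frac{3}{120307} \approx -2.4936 \cdot 10^{-5}$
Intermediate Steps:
$d{\left(G \right)} = \frac{2}{3}$ ($d{\left(G \right)} = \frac{2}{3} - 0 = \frac{2}{3} + 0 = \frac{2}{3}$)
$L{\left(O \right)} = 49 + O$
$D{\left(r,X \right)} = -212 + X^{2} + 174 r$ ($D{\left(r,X \right)} = \left(174 r + X X\right) - 212 = \left(174 r + X^{2}\right) - 212 = \left(X^{2} + 174 r\right) - 212 = -212 + X^{2} + 174 r$)
$\frac{1}{\left(D{\left(157,-39 \right)} - \left(-6044 - L{\left(d{\left(1 \right)} \right)}\right)\right) - 74823} = \frac{1}{\left(\left(-212 + \left(-39\right)^{2} + 174 \cdot 157\right) - \left(-6044 - \left(49 + \frac{2}{3}\right)\right)\right) - 74823} = \frac{1}{\left(\left(-212 + 1521 + 27318\right) - \left(-6044 - \frac{149}{3}\right)\right) - 74823} = \frac{1}{\left(28627 - \left(-6044 - \frac{149}{3}\right)\right) - 74823} = \frac{1}{\left(28627 - - \frac{18281}{3}\right) - 74823} = \frac{1}{\left(28627 + \frac{18281}{3}\right) - 74823} = \frac{1}{\frac{104162}{3} - 74823} = \frac{1}{- \frac{120307}{3}} = - \frac{3}{120307}$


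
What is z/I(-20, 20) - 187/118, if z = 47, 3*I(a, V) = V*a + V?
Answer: -43849/22420 ≈ -1.9558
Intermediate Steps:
I(a, V) = V/3 + V*a/3 (I(a, V) = (V*a + V)/3 = (V + V*a)/3 = V/3 + V*a/3)
z/I(-20, 20) - 187/118 = 47/(((⅓)*20*(1 - 20))) - 187/118 = 47/(((⅓)*20*(-19))) - 187*1/118 = 47/(-380/3) - 187/118 = 47*(-3/380) - 187/118 = -141/380 - 187/118 = -43849/22420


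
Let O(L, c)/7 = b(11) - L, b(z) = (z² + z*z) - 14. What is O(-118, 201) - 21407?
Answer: -18985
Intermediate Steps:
b(z) = -14 + 2*z² (b(z) = (z² + z²) - 14 = 2*z² - 14 = -14 + 2*z²)
O(L, c) = 1596 - 7*L (O(L, c) = 7*((-14 + 2*11²) - L) = 7*((-14 + 2*121) - L) = 7*((-14 + 242) - L) = 7*(228 - L) = 1596 - 7*L)
O(-118, 201) - 21407 = (1596 - 7*(-118)) - 21407 = (1596 + 826) - 21407 = 2422 - 21407 = -18985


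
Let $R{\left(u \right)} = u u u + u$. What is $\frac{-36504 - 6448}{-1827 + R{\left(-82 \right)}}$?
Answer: $\frac{42952}{553277} \approx 0.077632$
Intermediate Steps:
$R{\left(u \right)} = u + u^{3}$ ($R{\left(u \right)} = u^{2} u + u = u^{3} + u = u + u^{3}$)
$\frac{-36504 - 6448}{-1827 + R{\left(-82 \right)}} = \frac{-36504 - 6448}{-1827 + \left(-82 + \left(-82\right)^{3}\right)} = - \frac{42952}{-1827 - 551450} = - \frac{42952}{-553277} = \left(-42952\right) \left(- \frac{1}{553277}\right) = \frac{42952}{553277}$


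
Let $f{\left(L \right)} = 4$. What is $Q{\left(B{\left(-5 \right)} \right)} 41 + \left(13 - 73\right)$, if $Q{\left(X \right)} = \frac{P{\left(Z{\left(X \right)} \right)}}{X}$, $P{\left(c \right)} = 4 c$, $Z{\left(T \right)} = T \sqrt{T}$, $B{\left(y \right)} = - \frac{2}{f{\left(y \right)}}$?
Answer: $-60 + 82 i \sqrt{2} \approx -60.0 + 115.97 i$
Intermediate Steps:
$B{\left(y \right)} = - \frac{1}{2}$ ($B{\left(y \right)} = - \frac{2}{4} = \left(-2\right) \frac{1}{4} = - \frac{1}{2}$)
$Z{\left(T \right)} = T^{\frac{3}{2}}$
$Q{\left(X \right)} = 4 \sqrt{X}$ ($Q{\left(X \right)} = \frac{4 X^{\frac{3}{2}}}{X} = 4 \sqrt{X}$)
$Q{\left(B{\left(-5 \right)} \right)} 41 + \left(13 - 73\right) = 4 \sqrt{- \frac{1}{2}} \cdot 41 + \left(13 - 73\right) = 4 \frac{i \sqrt{2}}{2} \cdot 41 - 60 = 2 i \sqrt{2} \cdot 41 - 60 = 82 i \sqrt{2} - 60 = -60 + 82 i \sqrt{2}$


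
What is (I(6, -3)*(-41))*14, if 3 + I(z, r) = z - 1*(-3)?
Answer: -3444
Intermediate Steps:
I(z, r) = z (I(z, r) = -3 + (z - 1*(-3)) = -3 + (z + 3) = -3 + (3 + z) = z)
(I(6, -3)*(-41))*14 = (6*(-41))*14 = -246*14 = -3444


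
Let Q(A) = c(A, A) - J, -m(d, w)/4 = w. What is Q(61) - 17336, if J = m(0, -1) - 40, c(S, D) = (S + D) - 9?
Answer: -17187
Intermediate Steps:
m(d, w) = -4*w
c(S, D) = -9 + D + S (c(S, D) = (D + S) - 9 = -9 + D + S)
J = -36 (J = -4*(-1) - 40 = 4 - 40 = -36)
Q(A) = 27 + 2*A (Q(A) = (-9 + A + A) - 1*(-36) = (-9 + 2*A) + 36 = 27 + 2*A)
Q(61) - 17336 = (27 + 2*61) - 17336 = (27 + 122) - 17336 = 149 - 17336 = -17187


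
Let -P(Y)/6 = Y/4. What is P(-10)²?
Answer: 225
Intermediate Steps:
P(Y) = -3*Y/2 (P(Y) = -6*Y/4 = -3*Y/2)
P(-10)² = (-3/2*(-10))² = 15² = 225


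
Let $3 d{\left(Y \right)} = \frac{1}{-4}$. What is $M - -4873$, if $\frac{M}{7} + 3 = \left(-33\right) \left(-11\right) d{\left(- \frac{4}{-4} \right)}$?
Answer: $\frac{18561}{4} \approx 4640.3$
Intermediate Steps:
$d{\left(Y \right)} = - \frac{1}{12}$ ($d{\left(Y \right)} = \frac{1}{3 \left(-4\right)} = \frac{1}{3} \left(- \frac{1}{4}\right) = - \frac{1}{12}$)
$M = - \frac{931}{4}$ ($M = -21 + 7 \left(-33\right) \left(-11\right) \left(- \frac{1}{12}\right) = -21 + 7 \cdot 363 \left(- \frac{1}{12}\right) = -21 + 7 \left(- \frac{121}{4}\right) = -21 - \frac{847}{4} = - \frac{931}{4} \approx -232.75$)
$M - -4873 = - \frac{931}{4} - -4873 = - \frac{931}{4} + 4873 = \frac{18561}{4}$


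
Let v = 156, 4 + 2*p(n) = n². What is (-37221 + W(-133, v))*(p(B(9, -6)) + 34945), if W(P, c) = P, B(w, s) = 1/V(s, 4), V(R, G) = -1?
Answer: -1305279499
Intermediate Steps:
B(w, s) = -1 (B(w, s) = 1/(-1) = -1)
p(n) = -2 + n²/2
(-37221 + W(-133, v))*(p(B(9, -6)) + 34945) = (-37221 - 133)*((-2 + (½)*(-1)²) + 34945) = -37354*((-2 + (½)*1) + 34945) = -37354*((-2 + ½) + 34945) = -37354*(-3/2 + 34945) = -37354*69887/2 = -1305279499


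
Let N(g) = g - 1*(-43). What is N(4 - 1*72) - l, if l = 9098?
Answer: -9123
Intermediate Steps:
N(g) = 43 + g (N(g) = g + 43 = 43 + g)
N(4 - 1*72) - l = (43 + (4 - 1*72)) - 1*9098 = (43 + (4 - 72)) - 9098 = (43 - 68) - 9098 = -25 - 9098 = -9123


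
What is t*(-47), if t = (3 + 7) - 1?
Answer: -423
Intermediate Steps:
t = 9 (t = 10 - 1 = 9)
t*(-47) = 9*(-47) = -423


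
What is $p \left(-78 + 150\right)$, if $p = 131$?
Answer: $9432$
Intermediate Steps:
$p \left(-78 + 150\right) = 131 \left(-78 + 150\right) = 131 \cdot 72 = 9432$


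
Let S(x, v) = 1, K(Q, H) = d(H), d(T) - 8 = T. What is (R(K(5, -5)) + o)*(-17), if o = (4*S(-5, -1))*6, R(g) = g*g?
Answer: -561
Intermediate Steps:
d(T) = 8 + T
K(Q, H) = 8 + H
R(g) = g²
o = 24 (o = (4*1)*6 = 4*6 = 24)
(R(K(5, -5)) + o)*(-17) = ((8 - 5)² + 24)*(-17) = (3² + 24)*(-17) = (9 + 24)*(-17) = 33*(-17) = -561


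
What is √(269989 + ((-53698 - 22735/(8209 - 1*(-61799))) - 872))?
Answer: √263948197858734/35004 ≈ 464.13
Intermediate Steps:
√(269989 + ((-53698 - 22735/(8209 - 1*(-61799))) - 872)) = √(269989 + ((-53698 - 22735/(8209 + 61799)) - 872)) = √(269989 + ((-53698 - 22735/70008) - 872)) = √(269989 + (-3759312319/70008 - 872)) = √(269989 - 3820359295/70008) = √(15081030617/70008) = √263948197858734/35004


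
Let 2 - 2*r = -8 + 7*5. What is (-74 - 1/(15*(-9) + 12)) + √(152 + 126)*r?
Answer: -9101/123 - 25*√278/2 ≈ -282.41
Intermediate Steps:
r = -25/2 (r = 1 - (-8 + 7*5)/2 = 1 - (-8 + 35)/2 = 1 - ½*27 = 1 - 27/2 = -25/2 ≈ -12.500)
(-74 - 1/(15*(-9) + 12)) + √(152 + 126)*r = (-74 - 1/(15*(-9) + 12)) + √(152 + 126)*(-25/2) = (-74 - 1/(-135 + 12)) + √278*(-25/2) = (-74 - 1/(-123)) - 25*√278/2 = (-74 - 1*(-1/123)) - 25*√278/2 = (-74 + 1/123) - 25*√278/2 = -9101/123 - 25*√278/2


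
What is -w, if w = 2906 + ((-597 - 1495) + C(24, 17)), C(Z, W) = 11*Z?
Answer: -1078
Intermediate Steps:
w = 1078 (w = 2906 + ((-597 - 1495) + 11*24) = 2906 + (-2092 + 264) = 2906 - 1828 = 1078)
-w = -1*1078 = -1078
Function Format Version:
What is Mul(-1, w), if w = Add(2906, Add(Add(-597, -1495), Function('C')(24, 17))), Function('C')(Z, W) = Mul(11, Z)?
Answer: -1078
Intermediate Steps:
w = 1078 (w = Add(2906, Add(Add(-597, -1495), Mul(11, 24))) = Add(2906, Add(-2092, 264)) = Add(2906, -1828) = 1078)
Mul(-1, w) = Mul(-1, 1078) = -1078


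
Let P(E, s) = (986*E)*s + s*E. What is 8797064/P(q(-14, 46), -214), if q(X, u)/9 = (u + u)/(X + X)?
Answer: 4398532/3123009 ≈ 1.4084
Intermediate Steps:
q(X, u) = 9*u/X (q(X, u) = 9*((u + u)/(X + X)) = 9*((2*u)/((2*X))) = 9*((2*u)*(1/(2*X))) = 9*(u/X) = 9*u/X)
P(E, s) = 987*E*s (P(E, s) = 986*E*s + E*s = 987*E*s)
8797064/P(q(-14, 46), -214) = 8797064/((987*(9*46/(-14))*(-214))) = 8797064/((987*(9*46*(-1/14))*(-214))) = 8797064/((987*(-207/7)*(-214))) = 8797064/6246018 = 8797064*(1/6246018) = 4398532/3123009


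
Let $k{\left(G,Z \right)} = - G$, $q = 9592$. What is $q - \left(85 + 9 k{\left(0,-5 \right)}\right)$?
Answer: $9507$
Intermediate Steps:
$q - \left(85 + 9 k{\left(0,-5 \right)}\right) = 9592 - \left(85 + 9 \left(\left(-1\right) 0\right)\right) = 9592 - 85 = 9507$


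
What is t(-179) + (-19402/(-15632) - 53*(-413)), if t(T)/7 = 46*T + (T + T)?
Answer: -298991379/7816 ≈ -38254.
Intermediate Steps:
t(T) = 336*T (t(T) = 7*(46*T + (T + T)) = 7*(46*T + 2*T) = 7*(48*T) = 336*T)
t(-179) + (-19402/(-15632) - 53*(-413)) = 336*(-179) + (-19402/(-15632) - 53*(-413)) = -60144 + (-19402*(-1/15632) + 21889) = -60144 + (9701/7816 + 21889) = -60144 + 171094125/7816 = -298991379/7816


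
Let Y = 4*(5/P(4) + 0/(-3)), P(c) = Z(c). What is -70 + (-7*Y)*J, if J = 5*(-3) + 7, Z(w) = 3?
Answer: 910/3 ≈ 303.33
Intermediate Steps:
J = -8 (J = -15 + 7 = -8)
P(c) = 3
Y = 20/3 (Y = 4*(5/3 + 0/(-3)) = 4*(5*(⅓) + 0*(-⅓)) = 4*(5/3 + 0) = 4*(5/3) = 20/3 ≈ 6.6667)
-70 + (-7*Y)*J = -70 - 7*20/3*(-8) = -70 - 140/3*(-8) = -70 + 1120/3 = 910/3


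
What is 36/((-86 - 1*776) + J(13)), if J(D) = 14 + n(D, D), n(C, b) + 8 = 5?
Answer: -36/851 ≈ -0.042303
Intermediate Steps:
n(C, b) = -3 (n(C, b) = -8 + 5 = -3)
J(D) = 11 (J(D) = 14 - 3 = 11)
36/((-86 - 1*776) + J(13)) = 36/((-86 - 1*776) + 11) = 36/((-86 - 776) + 11) = 36/(-862 + 11) = 36/(-851) = -1/851*36 = -36/851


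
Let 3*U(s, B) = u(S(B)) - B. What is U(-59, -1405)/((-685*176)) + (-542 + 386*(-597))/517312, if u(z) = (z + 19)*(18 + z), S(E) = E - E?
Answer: -9631163/21339120 ≈ -0.45134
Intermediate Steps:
S(E) = 0
u(z) = (18 + z)*(19 + z) (u(z) = (19 + z)*(18 + z) = (18 + z)*(19 + z))
U(s, B) = 114 - B/3 (U(s, B) = ((342 + 0² + 37*0) - B)/3 = ((342 + 0 + 0) - B)/3 = (342 - B)/3 = 114 - B/3)
U(-59, -1405)/((-685*176)) + (-542 + 386*(-597))/517312 = (114 - ⅓*(-1405))/((-685*176)) + (-542 + 386*(-597))/517312 = (114 + 1405/3)/(-120560) + (-542 - 230442)*(1/517312) = (1747/3)*(-1/120560) - 230984*1/517312 = -1747/361680 - 28873/64664 = -9631163/21339120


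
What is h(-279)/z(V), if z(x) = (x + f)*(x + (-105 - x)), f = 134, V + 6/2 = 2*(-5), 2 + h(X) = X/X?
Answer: 1/12705 ≈ 7.8709e-5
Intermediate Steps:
h(X) = -1 (h(X) = -2 + X/X = -2 + 1 = -1)
V = -13 (V = -3 + 2*(-5) = -3 - 10 = -13)
z(x) = -14070 - 105*x (z(x) = (x + 134)*(x + (-105 - x)) = (134 + x)*(-105) = -14070 - 105*x)
h(-279)/z(V) = -1/(-14070 - 105*(-13)) = -1/(-14070 + 1365) = -1/(-12705) = -1*(-1/12705) = 1/12705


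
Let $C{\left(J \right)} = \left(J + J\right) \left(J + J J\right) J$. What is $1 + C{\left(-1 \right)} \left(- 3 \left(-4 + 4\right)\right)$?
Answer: $1$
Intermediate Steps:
$C{\left(J \right)} = 2 J^{2} \left(J + J^{2}\right)$ ($C{\left(J \right)} = 2 J \left(J + J^{2}\right) J = 2 J^{2} \left(J + J^{2}\right)$)
$1 + C{\left(-1 \right)} \left(- 3 \left(-4 + 4\right)\right) = 1 + 2 \left(-1\right)^{3} \left(1 - 1\right) \left(- 3 \left(-4 + 4\right)\right) = 1 + 2 \left(-1\right) 0 \left(\left(-3\right) 0\right) = 1 + 0 \cdot 0 = 1 + 0 = 1$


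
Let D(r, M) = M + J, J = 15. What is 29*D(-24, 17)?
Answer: 928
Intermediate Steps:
D(r, M) = 15 + M (D(r, M) = M + 15 = 15 + M)
29*D(-24, 17) = 29*(15 + 17) = 29*32 = 928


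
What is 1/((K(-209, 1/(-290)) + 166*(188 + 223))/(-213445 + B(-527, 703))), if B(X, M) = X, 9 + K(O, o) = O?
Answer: -53493/17002 ≈ -3.1463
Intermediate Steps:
K(O, o) = -9 + O
1/((K(-209, 1/(-290)) + 166*(188 + 223))/(-213445 + B(-527, 703))) = 1/(((-9 - 209) + 166*(188 + 223))/(-213445 - 527)) = 1/((-218 + 166*411)/(-213972)) = 1/((-218 + 68226)*(-1/213972)) = 1/(68008*(-1/213972)) = 1/(-17002/53493) = -53493/17002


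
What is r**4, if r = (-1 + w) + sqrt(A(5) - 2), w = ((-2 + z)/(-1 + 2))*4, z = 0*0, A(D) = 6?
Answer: 2401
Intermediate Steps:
z = 0
w = -8 (w = ((-2 + 0)/(-1 + 2))*4 = -2/1*4 = -2*1*4 = -2*4 = -8)
r = -7 (r = (-1 - 8) + sqrt(6 - 2) = -9 + sqrt(4) = -9 + 2 = -7)
r**4 = (-7)**4 = 2401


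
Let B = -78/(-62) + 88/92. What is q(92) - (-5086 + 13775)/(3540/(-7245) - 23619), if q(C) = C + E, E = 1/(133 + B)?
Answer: 101598293796133/1099842998904 ≈ 92.375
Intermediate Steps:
B = 1579/713 (B = -78*(-1/62) + 88*(1/92) = 39/31 + 22/23 = 1579/713 ≈ 2.2146)
E = 713/96408 (E = 1/(133 + 1579/713) = 1/(96408/713) = 713/96408 ≈ 0.0073957)
q(C) = 713/96408 + C (q(C) = C + 713/96408 = 713/96408 + C)
q(92) - (-5086 + 13775)/(3540/(-7245) - 23619) = (713/96408 + 92) - (-5086 + 13775)/(3540/(-7245) - 23619) = 8870249/96408 - 8689/(3540*(-1/7245) - 23619) = 8870249/96408 - 8689/(-236/483 - 23619) = 8870249/96408 - 8689/(-11408213/483) = 8870249/96408 - 8689*(-483)/11408213 = 8870249/96408 - 1*(-4196787/11408213) = 8870249/96408 + 4196787/11408213 = 101598293796133/1099842998904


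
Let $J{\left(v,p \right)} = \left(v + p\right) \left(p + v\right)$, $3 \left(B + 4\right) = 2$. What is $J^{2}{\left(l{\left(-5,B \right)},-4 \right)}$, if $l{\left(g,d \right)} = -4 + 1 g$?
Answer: $28561$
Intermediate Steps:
$B = - \frac{10}{3}$ ($B = -4 + \frac{1}{3} \cdot 2 = -4 + \frac{2}{3} = - \frac{10}{3} \approx -3.3333$)
$l{\left(g,d \right)} = -4 + g$
$J{\left(v,p \right)} = \left(p + v\right)^{2}$ ($J{\left(v,p \right)} = \left(p + v\right) \left(p + v\right) = \left(p + v\right)^{2}$)
$J^{2}{\left(l{\left(-5,B \right)},-4 \right)} = \left(\left(-4 - 9\right)^{2}\right)^{2} = \left(\left(-13\right)^{2}\right)^{2} = 169^{2} = 28561$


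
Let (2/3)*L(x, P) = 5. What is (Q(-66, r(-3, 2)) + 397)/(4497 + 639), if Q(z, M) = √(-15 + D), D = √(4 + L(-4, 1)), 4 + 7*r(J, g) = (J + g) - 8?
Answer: 397/5136 + √(-60 + 2*√46)/10272 ≈ 0.077297 + 0.00066339*I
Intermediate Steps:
L(x, P) = 15/2 (L(x, P) = (3/2)*5 = 15/2)
r(J, g) = -12/7 + J/7 + g/7 (r(J, g) = -4/7 + ((J + g) - 8)/7 = -4/7 + (-8 + J + g)/7 = -4/7 + (-8/7 + J/7 + g/7) = -12/7 + J/7 + g/7)
D = √46/2 (D = √(4 + 15/2) = √(23/2) = √46/2 ≈ 3.3912)
Q(z, M) = √(-15 + √46/2)
(Q(-66, r(-3, 2)) + 397)/(4497 + 639) = (√(-60 + 2*√46)/2 + 397)/(4497 + 639) = (397 + √(-60 + 2*√46)/2)/5136 = (397 + √(-60 + 2*√46)/2)*(1/5136) = 397/5136 + √(-60 + 2*√46)/10272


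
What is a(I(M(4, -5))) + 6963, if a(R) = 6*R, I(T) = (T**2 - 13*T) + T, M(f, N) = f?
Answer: 6771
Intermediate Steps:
I(T) = T**2 - 12*T
a(I(M(4, -5))) + 6963 = 6*(4*(-12 + 4)) + 6963 = 6*(4*(-8)) + 6963 = 6*(-32) + 6963 = -192 + 6963 = 6771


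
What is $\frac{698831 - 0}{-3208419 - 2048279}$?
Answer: $- \frac{698831}{5256698} \approx -0.13294$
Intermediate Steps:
$\frac{698831 - 0}{-3208419 - 2048279} = \frac{698831 + 0}{-5256698} = 698831 \left(- \frac{1}{5256698}\right) = - \frac{698831}{5256698}$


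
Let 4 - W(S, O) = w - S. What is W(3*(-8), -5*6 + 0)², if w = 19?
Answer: 1521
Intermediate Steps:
W(S, O) = -15 + S (W(S, O) = 4 - (19 - S) = 4 + (-19 + S) = -15 + S)
W(3*(-8), -5*6 + 0)² = (-15 + 3*(-8))² = (-15 - 24)² = (-39)² = 1521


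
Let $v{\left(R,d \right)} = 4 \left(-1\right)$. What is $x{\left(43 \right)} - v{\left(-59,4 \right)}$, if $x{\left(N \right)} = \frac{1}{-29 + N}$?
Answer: $\frac{57}{14} \approx 4.0714$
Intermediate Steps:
$v{\left(R,d \right)} = -4$
$x{\left(43 \right)} - v{\left(-59,4 \right)} = \frac{1}{-29 + 43} - -4 = \frac{1}{14} + 4 = \frac{57}{14}$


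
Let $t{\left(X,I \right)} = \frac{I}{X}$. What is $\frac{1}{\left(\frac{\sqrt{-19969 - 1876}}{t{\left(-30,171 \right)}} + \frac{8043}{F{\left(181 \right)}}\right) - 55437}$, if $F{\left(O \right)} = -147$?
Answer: $- \frac{4417168203}{245116289393068} + \frac{13965 i \sqrt{21845}}{245116289393068} \approx -1.8021 \cdot 10^{-5} + 8.4206 \cdot 10^{-9} i$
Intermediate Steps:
$\frac{1}{\left(\frac{\sqrt{-19969 - 1876}}{t{\left(-30,171 \right)}} + \frac{8043}{F{\left(181 \right)}}\right) - 55437} = \frac{1}{\left(\frac{\sqrt{-19969 - 1876}}{171 \frac{1}{-30}} + \frac{8043}{-147}\right) - 55437} = \frac{1}{\left(\frac{\sqrt{-21845}}{171 \left(- \frac{1}{30}\right)} + 8043 \left(- \frac{1}{147}\right)\right) - 55437} = \frac{1}{\left(\frac{i \sqrt{21845}}{- \frac{57}{10}} - \frac{383}{7}\right) - 55437} = \frac{1}{\left(i \sqrt{21845} \left(- \frac{10}{57}\right) - \frac{383}{7}\right) - 55437} = \frac{1}{\left(- \frac{10 i \sqrt{21845}}{57} - \frac{383}{7}\right) - 55437} = \frac{1}{\left(- \frac{383}{7} - \frac{10 i \sqrt{21845}}{57}\right) - 55437} = \frac{1}{- \frac{388442}{7} - \frac{10 i \sqrt{21845}}{57}}$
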